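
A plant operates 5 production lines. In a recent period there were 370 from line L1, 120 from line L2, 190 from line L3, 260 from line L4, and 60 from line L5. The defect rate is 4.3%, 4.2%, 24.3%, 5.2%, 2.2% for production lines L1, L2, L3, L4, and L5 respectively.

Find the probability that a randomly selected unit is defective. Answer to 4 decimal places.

0.0820

Total: 370 + 120 + 190 + 260 + 60 = 1000.
P(L1) = 370/1000 = 0.37. P(L2) = 120/1000 = 0.12. P(L3) = 190/1000 = 0.19. P(L4) = 260/1000 = 0.26. P(L5) = 60/1000 = 0.06.
P(D) = P(D|L1)·P(L1) + P(D|L2)·P(L2) + P(D|L3)·P(L3) + P(D|L4)·P(L4) + P(D|L5)·P(L5)
      = 0.043·0.37 + 0.042·0.12 + 0.243·0.19 + 0.052·0.26 + 0.022·0.06
      = 0.01591 + 0.00504 + 0.04617 + 0.01352 + 0.00132 = 0.08196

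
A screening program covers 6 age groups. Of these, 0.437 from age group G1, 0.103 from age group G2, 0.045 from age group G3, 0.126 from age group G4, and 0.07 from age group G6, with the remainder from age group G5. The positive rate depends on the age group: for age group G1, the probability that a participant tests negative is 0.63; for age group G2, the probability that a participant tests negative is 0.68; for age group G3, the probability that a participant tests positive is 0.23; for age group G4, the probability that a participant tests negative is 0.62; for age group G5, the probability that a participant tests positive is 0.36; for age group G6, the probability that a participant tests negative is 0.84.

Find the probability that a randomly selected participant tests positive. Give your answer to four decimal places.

P(T) ≈ 0.3429

P(G5) = 1 − (0.437 + 0.103 + 0.045 + 0.126 + 0.07) = 0.219.
P(T|G1) = 1 − 0.63 = 0.37.
P(T|G2) = 1 − 0.68 = 0.32.
P(T|G4) = 1 − 0.62 = 0.38.
P(T|G6) = 1 − 0.84 = 0.16.
Using total probability over the partition,
P(T) = P(T|G1)·P(G1) + P(T|G2)·P(G2) + P(T|G3)·P(G3) + P(T|G4)·P(G4) + P(T|G5)·P(G5) + P(T|G6)·P(G6)
      = 0.37·0.437 + 0.32·0.103 + 0.23·0.045 + 0.38·0.126 + 0.36·0.219 + 0.16·0.07
      = 0.16169 + 0.03296 + 0.01035 + 0.04788 + 0.07884 + 0.0112 = 0.34292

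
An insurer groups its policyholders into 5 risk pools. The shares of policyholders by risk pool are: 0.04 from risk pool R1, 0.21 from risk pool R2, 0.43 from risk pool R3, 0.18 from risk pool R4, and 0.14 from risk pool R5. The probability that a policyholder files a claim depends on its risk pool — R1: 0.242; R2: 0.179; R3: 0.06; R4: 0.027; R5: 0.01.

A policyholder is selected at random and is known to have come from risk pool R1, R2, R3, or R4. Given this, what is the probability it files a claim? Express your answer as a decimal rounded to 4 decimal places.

Let S = {R1, R2, R3, R4}.
P(S) = 0.04 + 0.21 + 0.43 + 0.18 = 0.86.
P(C ∩ S) = 0.242·0.04 + 0.179·0.21 + 0.06·0.43 + 0.027·0.18 = 0.00968 + 0.03759 + 0.0258 + 0.00486 = 0.07793.
P(C | S) = 0.07793 / 0.86 = 0.090616…

0.0906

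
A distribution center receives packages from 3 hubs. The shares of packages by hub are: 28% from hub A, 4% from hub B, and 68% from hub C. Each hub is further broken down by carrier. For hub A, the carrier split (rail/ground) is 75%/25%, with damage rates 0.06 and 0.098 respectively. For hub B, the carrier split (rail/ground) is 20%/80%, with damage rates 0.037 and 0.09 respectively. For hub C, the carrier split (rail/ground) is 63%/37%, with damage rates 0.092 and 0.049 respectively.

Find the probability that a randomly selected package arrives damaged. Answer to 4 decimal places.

P(D|A) = 0.75·0.06 + 0.25·0.098 = 0.045 + 0.0245 = 0.0695
P(D|B) = 0.2·0.037 + 0.8·0.09 = 0.0074 + 0.072 = 0.0794
P(D|C) = 0.63·0.092 + 0.37·0.049 = 0.05796 + 0.01813 = 0.07609
Then overall,
P(D) = 0.28·0.0695 + 0.04·0.0794 + 0.68·0.07609
      = 0.01946 + 0.003176 + 0.0517412 = 0.0743772

P(D) ≈ 0.0744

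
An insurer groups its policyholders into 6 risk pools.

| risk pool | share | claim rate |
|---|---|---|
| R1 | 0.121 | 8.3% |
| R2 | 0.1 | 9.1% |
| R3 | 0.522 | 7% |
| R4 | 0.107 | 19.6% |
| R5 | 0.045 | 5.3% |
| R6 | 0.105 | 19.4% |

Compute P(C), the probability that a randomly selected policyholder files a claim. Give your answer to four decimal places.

0.0994

By the law of total probability,
P(C) = P(C|R1)·P(R1) + P(C|R2)·P(R2) + P(C|R3)·P(R3) + P(C|R4)·P(R4) + P(C|R5)·P(R5) + P(C|R6)·P(R6)
      = 0.083·0.121 + 0.091·0.1 + 0.07·0.522 + 0.196·0.107 + 0.053·0.045 + 0.194·0.105
      = 0.010043 + 0.0091 + 0.03654 + 0.020972 + 0.002385 + 0.02037 = 0.09941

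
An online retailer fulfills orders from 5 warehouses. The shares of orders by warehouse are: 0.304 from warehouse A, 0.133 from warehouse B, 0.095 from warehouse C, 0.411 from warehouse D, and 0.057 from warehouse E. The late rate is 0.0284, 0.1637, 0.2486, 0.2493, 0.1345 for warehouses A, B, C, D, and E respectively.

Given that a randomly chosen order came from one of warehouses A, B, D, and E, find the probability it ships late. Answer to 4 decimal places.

0.1553

Let S = {A, B, D, E}.
P(S) = 0.304 + 0.133 + 0.411 + 0.057 = 0.905.
P(L ∩ S) = 0.0284·0.304 + 0.1637·0.133 + 0.2493·0.411 + 0.1345·0.057 = 0.0086336 + 0.0217721 + 0.1024623 + 0.0076665 = 0.1405345.
P(L | S) = 0.1405345 / 0.905 = 0.155287…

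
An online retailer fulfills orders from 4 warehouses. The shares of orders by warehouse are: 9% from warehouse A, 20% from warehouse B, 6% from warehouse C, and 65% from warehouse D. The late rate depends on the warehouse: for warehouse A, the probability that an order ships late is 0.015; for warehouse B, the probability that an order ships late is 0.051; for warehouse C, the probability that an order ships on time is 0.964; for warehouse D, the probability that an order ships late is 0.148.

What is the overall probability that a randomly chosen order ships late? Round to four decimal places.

P(L|C) = 1 − 0.964 = 0.036.
P(L) = P(L|A)·P(A) + P(L|B)·P(B) + P(L|C)·P(C) + P(L|D)·P(D)
      = 0.015·0.09 + 0.051·0.2 + 0.036·0.06 + 0.148·0.65
      = 0.00135 + 0.0102 + 0.00216 + 0.0962 = 0.10991

0.1099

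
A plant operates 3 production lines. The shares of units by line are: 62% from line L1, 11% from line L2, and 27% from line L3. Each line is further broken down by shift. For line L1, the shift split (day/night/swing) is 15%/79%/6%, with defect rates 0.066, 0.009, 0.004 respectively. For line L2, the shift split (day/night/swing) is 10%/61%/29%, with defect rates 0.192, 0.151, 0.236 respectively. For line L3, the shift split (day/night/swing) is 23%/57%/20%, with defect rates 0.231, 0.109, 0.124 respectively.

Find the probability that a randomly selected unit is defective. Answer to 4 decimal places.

P(D|L1) = 0.15·0.066 + 0.79·0.009 + 0.06·0.004 = 0.0099 + 0.00711 + 0.00024 = 0.01725
P(D|L2) = 0.1·0.192 + 0.61·0.151 + 0.29·0.236 = 0.0192 + 0.09211 + 0.06844 = 0.17975
P(D|L3) = 0.23·0.231 + 0.57·0.109 + 0.2·0.124 = 0.05313 + 0.06213 + 0.0248 = 0.14006
By total probability over the outer partition,
P(D) = 0.62·0.01725 + 0.11·0.17975 + 0.27·0.14006
      = 0.010695 + 0.0197725 + 0.0378162 = 0.0682837

P(D) ≈ 0.0683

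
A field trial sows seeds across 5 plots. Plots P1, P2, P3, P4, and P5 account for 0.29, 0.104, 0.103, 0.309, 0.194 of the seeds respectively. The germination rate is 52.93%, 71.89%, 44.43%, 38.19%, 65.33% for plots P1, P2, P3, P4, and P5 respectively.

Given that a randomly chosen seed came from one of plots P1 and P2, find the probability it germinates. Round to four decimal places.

P(G|S) ≈ 0.5793

Let S = {P1, P2}.
P(S) = 0.29 + 0.104 = 0.394.
P(G ∩ S) = 0.5293·0.29 + 0.7189·0.104 = 0.153497 + 0.0747656 = 0.2282626.
P(G | S) = 0.2282626 / 0.394 = 0.579347…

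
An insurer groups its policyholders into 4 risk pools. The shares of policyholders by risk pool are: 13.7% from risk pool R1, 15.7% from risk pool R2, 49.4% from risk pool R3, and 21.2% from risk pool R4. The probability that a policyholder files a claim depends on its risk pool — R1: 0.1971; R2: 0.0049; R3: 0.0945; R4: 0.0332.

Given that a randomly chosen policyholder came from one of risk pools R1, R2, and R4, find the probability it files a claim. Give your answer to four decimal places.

Let S = {R1, R2, R4}.
P(S) = 0.137 + 0.157 + 0.212 = 0.506.
P(C ∩ S) = 0.1971·0.137 + 0.0049·0.157 + 0.0332·0.212 = 0.0270027 + 0.0007693 + 0.0070384 = 0.0348104.
P(C | S) = 0.0348104 / 0.506 = 0.068795…

P(C|S) ≈ 0.0688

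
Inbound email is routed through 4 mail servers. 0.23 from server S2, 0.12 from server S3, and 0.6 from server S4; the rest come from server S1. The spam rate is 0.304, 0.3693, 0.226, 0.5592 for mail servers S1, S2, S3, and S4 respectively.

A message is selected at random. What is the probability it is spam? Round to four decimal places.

0.4628

P(S1) = 1 − (0.23 + 0.12 + 0.6) = 0.05.
Summing over the partition,
P(S) = P(S|S1)·P(S1) + P(S|S2)·P(S2) + P(S|S3)·P(S3) + P(S|S4)·P(S4)
      = 0.304·0.05 + 0.3693·0.23 + 0.226·0.12 + 0.5592·0.6
      = 0.0152 + 0.084939 + 0.02712 + 0.33552 = 0.462779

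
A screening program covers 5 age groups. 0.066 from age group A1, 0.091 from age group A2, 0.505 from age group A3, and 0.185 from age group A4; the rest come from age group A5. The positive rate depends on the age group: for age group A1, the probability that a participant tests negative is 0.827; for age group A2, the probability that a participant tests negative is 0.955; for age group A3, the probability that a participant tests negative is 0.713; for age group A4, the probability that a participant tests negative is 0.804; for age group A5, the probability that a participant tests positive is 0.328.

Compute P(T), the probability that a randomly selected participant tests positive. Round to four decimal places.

P(A5) = 1 − (0.066 + 0.091 + 0.505 + 0.185) = 0.153.
P(T|A1) = 1 − 0.827 = 0.173.
P(T|A2) = 1 − 0.955 = 0.045.
P(T|A3) = 1 − 0.713 = 0.287.
P(T|A4) = 1 − 0.804 = 0.196.
Summing over the partition,
P(T) = P(T|A1)·P(A1) + P(T|A2)·P(A2) + P(T|A3)·P(A3) + P(T|A4)·P(A4) + P(T|A5)·P(A5)
      = 0.173·0.066 + 0.045·0.091 + 0.287·0.505 + 0.196·0.185 + 0.328·0.153
      = 0.011418 + 0.004095 + 0.144935 + 0.03626 + 0.050184 = 0.246892

0.2469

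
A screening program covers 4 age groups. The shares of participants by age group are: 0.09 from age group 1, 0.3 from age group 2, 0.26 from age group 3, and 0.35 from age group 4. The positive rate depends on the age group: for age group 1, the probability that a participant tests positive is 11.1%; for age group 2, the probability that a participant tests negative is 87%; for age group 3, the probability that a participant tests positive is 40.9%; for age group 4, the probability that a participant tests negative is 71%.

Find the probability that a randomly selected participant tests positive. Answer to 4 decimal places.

P(T|2) = 1 − 0.87 = 0.13.
P(T|4) = 1 − 0.71 = 0.29.
P(T) = P(T|1)·P(1) + P(T|2)·P(2) + P(T|3)·P(3) + P(T|4)·P(4)
      = 0.111·0.09 + 0.13·0.3 + 0.409·0.26 + 0.29·0.35
      = 0.00999 + 0.039 + 0.10634 + 0.1015 = 0.25683

0.2568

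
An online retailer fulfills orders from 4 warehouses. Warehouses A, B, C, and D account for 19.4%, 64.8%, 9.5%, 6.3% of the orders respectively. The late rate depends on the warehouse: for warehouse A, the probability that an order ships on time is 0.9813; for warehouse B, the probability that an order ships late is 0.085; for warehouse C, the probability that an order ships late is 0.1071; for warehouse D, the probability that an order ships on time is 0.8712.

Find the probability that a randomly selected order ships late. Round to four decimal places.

0.0770

P(L|A) = 1 − 0.9813 = 0.0187.
P(L|D) = 1 − 0.8712 = 0.1288.
P(L) = P(L|A)·P(A) + P(L|B)·P(B) + P(L|C)·P(C) + P(L|D)·P(D)
      = 0.0187·0.194 + 0.085·0.648 + 0.1071·0.095 + 0.1288·0.063
      = 0.0036278 + 0.05508 + 0.0101745 + 0.0081144 = 0.0769967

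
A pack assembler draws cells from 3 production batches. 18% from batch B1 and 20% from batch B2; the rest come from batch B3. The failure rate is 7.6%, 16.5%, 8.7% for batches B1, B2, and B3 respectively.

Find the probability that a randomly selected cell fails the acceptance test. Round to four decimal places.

P(B3) = 1 − (0.18 + 0.2) = 0.62.
P(F) = P(F|B1)·P(B1) + P(F|B2)·P(B2) + P(F|B3)·P(B3)
      = 0.076·0.18 + 0.165·0.2 + 0.087·0.62
      = 0.01368 + 0.033 + 0.05394 = 0.10062

P(F) ≈ 0.1006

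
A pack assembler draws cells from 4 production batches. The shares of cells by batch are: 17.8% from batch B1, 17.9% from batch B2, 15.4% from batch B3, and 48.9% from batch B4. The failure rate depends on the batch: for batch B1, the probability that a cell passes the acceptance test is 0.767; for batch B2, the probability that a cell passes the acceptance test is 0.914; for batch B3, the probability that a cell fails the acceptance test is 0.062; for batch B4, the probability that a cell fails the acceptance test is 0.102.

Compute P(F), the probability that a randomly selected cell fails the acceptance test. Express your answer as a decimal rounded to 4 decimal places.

P(F|B1) = 1 − 0.767 = 0.233.
P(F|B2) = 1 − 0.914 = 0.086.
P(F) = P(F|B1)·P(B1) + P(F|B2)·P(B2) + P(F|B3)·P(B3) + P(F|B4)·P(B4)
      = 0.233·0.178 + 0.086·0.179 + 0.062·0.154 + 0.102·0.489
      = 0.041474 + 0.015394 + 0.009548 + 0.049878 = 0.116294

P(F) ≈ 0.1163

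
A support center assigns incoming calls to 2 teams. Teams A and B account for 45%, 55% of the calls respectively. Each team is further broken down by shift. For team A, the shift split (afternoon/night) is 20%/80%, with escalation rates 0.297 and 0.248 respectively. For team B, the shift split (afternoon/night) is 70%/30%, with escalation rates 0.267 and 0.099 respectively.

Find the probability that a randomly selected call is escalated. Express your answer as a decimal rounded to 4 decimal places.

P(E) ≈ 0.2351

P(E|A) = 0.2·0.297 + 0.8·0.248 = 0.0594 + 0.1984 = 0.2578
P(E|B) = 0.7·0.267 + 0.3·0.099 = 0.1869 + 0.0297 = 0.2166
By total probability over the outer partition,
P(E) = 0.45·0.2578 + 0.55·0.2166
      = 0.11601 + 0.11913 = 0.23514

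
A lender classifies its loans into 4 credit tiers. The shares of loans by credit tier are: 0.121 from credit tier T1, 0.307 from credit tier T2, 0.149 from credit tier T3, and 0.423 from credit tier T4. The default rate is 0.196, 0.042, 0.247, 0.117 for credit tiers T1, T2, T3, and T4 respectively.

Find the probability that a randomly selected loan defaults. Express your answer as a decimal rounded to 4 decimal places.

P(D) = P(D|T1)·P(T1) + P(D|T2)·P(T2) + P(D|T3)·P(T3) + P(D|T4)·P(T4)
      = 0.196·0.121 + 0.042·0.307 + 0.247·0.149 + 0.117·0.423
      = 0.023716 + 0.012894 + 0.036803 + 0.049491 = 0.122904

0.1229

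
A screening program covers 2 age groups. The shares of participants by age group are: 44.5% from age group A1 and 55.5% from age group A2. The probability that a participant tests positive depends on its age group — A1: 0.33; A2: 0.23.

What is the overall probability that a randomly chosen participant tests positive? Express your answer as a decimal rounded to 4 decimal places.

0.2745

P(T) = P(T|A1)·P(A1) + P(T|A2)·P(A2)
      = 0.33·0.445 + 0.23·0.555
      = 0.14685 + 0.12765 = 0.2745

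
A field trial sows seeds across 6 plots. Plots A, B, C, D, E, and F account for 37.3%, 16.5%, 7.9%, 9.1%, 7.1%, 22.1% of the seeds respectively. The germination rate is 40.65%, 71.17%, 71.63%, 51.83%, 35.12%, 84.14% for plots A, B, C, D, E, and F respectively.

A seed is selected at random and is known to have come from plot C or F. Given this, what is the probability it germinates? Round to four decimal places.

Let S = {C, F}.
P(S) = 0.079 + 0.221 = 0.3.
P(G ∩ S) = 0.7163·0.079 + 0.8414·0.221 = 0.0565877 + 0.1859494 = 0.2425371.
P(G | S) = 0.2425371 / 0.3 = 0.808457…

0.8085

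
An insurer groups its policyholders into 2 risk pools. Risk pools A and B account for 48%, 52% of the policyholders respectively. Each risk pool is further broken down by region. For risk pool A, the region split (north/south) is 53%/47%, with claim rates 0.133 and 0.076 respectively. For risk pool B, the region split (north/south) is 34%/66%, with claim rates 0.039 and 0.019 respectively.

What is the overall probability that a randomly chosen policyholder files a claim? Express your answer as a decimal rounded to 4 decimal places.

0.0644

P(C|A) = 0.53·0.133 + 0.47·0.076 = 0.07049 + 0.03572 = 0.10621
P(C|B) = 0.34·0.039 + 0.66·0.019 = 0.01326 + 0.01254 = 0.0258
By total probability over the outer partition,
P(C) = 0.48·0.10621 + 0.52·0.0258
      = 0.0509808 + 0.013416 = 0.0643968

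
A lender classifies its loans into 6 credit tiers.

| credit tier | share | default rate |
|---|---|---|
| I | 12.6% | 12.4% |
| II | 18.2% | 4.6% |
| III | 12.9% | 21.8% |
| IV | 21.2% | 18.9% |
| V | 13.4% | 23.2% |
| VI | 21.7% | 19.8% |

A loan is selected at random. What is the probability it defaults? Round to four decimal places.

P(D) ≈ 0.1662

P(D) = P(D|I)·P(I) + P(D|II)·P(II) + P(D|III)·P(III) + P(D|IV)·P(IV) + P(D|V)·P(V) + P(D|VI)·P(VI)
      = 0.124·0.126 + 0.046·0.182 + 0.218·0.129 + 0.189·0.212 + 0.232·0.134 + 0.198·0.217
      = 0.015624 + 0.008372 + 0.028122 + 0.040068 + 0.031088 + 0.042966 = 0.16624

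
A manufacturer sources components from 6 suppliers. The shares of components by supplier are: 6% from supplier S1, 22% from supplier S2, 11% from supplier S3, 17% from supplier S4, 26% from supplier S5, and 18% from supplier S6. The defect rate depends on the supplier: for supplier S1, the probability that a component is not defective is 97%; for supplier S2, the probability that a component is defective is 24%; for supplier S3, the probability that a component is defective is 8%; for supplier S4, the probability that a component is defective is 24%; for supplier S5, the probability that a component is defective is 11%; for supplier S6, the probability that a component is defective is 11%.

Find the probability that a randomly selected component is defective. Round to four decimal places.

P(D|S1) = 1 − 0.97 = 0.03.
P(D) = P(D|S1)·P(S1) + P(D|S2)·P(S2) + P(D|S3)·P(S3) + P(D|S4)·P(S4) + P(D|S5)·P(S5) + P(D|S6)·P(S6)
      = 0.03·0.06 + 0.24·0.22 + 0.08·0.11 + 0.24·0.17 + 0.11·0.26 + 0.11·0.18
      = 0.0018 + 0.0528 + 0.0088 + 0.0408 + 0.0286 + 0.0198 = 0.1526

0.1526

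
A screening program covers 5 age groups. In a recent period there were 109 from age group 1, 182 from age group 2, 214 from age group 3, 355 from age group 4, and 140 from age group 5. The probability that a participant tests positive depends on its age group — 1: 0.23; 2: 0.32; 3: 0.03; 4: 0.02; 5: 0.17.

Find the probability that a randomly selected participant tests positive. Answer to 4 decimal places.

P(T) ≈ 0.1206

Total: 109 + 182 + 214 + 355 + 140 = 1000.
P(1) = 109/1000 = 0.109. P(2) = 182/1000 = 0.182. P(3) = 214/1000 = 0.214. P(4) = 355/1000 = 0.355. P(5) = 140/1000 = 0.14.
By the law of total probability,
P(T) = P(T|1)·P(1) + P(T|2)·P(2) + P(T|3)·P(3) + P(T|4)·P(4) + P(T|5)·P(5)
      = 0.23·0.109 + 0.32·0.182 + 0.03·0.214 + 0.02·0.355 + 0.17·0.14
      = 0.02507 + 0.05824 + 0.00642 + 0.0071 + 0.0238 = 0.12063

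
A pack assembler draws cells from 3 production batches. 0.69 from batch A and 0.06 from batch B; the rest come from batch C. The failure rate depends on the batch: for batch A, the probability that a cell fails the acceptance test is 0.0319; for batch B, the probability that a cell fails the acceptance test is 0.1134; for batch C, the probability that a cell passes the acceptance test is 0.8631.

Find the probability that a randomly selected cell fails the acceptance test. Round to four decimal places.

P(C) = 1 − (0.69 + 0.06) = 0.25.
P(F|C) = 1 − 0.8631 = 0.1369.
P(F) = P(F|A)·P(A) + P(F|B)·P(B) + P(F|C)·P(C)
      = 0.0319·0.69 + 0.1134·0.06 + 0.1369·0.25
      = 0.022011 + 0.006804 + 0.034225 = 0.06304

P(F) ≈ 0.0630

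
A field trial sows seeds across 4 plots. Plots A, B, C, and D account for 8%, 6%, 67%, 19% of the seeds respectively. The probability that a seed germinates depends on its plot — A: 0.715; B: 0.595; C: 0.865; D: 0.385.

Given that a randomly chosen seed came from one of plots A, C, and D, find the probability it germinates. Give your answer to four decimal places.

Let S = {A, C, D}.
P(S) = 0.08 + 0.67 + 0.19 = 0.94.
P(G ∩ S) = 0.715·0.08 + 0.865·0.67 + 0.385·0.19 = 0.0572 + 0.57955 + 0.07315 = 0.7099.
P(G | S) = 0.7099 / 0.94 = 0.755213…

P(G|S) ≈ 0.7552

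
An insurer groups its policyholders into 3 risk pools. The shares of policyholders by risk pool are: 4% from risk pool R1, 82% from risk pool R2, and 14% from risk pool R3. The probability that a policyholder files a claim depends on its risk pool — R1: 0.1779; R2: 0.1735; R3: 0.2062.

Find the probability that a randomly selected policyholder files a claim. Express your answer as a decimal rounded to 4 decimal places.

Summing over the partition,
P(C) = P(C|R1)·P(R1) + P(C|R2)·P(R2) + P(C|R3)·P(R3)
      = 0.1779·0.04 + 0.1735·0.82 + 0.2062·0.14
      = 0.007116 + 0.14227 + 0.028868 = 0.178254

0.1783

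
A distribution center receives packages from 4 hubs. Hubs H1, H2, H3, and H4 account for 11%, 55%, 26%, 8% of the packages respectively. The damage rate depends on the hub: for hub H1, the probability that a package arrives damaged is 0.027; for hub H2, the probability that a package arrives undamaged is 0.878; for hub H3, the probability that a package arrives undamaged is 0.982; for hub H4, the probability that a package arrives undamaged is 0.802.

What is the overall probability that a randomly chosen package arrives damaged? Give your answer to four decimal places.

P(D) ≈ 0.0906

P(D|H2) = 1 − 0.878 = 0.122.
P(D|H3) = 1 − 0.982 = 0.018.
P(D|H4) = 1 − 0.802 = 0.198.
Summing over the partition,
P(D) = P(D|H1)·P(H1) + P(D|H2)·P(H2) + P(D|H3)·P(H3) + P(D|H4)·P(H4)
      = 0.027·0.11 + 0.122·0.55 + 0.018·0.26 + 0.198·0.08
      = 0.00297 + 0.0671 + 0.00468 + 0.01584 = 0.09059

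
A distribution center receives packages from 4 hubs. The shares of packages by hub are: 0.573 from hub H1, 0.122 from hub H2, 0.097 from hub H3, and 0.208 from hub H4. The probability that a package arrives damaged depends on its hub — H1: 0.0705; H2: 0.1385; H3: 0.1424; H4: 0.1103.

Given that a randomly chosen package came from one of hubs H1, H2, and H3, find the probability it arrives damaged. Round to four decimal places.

Let S = {H1, H2, H3}.
P(S) = 0.573 + 0.122 + 0.097 = 0.792.
P(D ∩ S) = 0.0705·0.573 + 0.1385·0.122 + 0.1424·0.097 = 0.0403965 + 0.016897 + 0.0138128 = 0.0711063.
P(D | S) = 0.0711063 / 0.792 = 0.089781…

P(D|S) ≈ 0.0898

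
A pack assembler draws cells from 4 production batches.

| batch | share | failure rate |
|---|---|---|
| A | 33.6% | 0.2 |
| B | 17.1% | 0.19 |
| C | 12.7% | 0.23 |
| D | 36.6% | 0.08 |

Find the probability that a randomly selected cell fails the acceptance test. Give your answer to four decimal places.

Using total probability over the partition,
P(F) = P(F|A)·P(A) + P(F|B)·P(B) + P(F|C)·P(C) + P(F|D)·P(D)
      = 0.2·0.336 + 0.19·0.171 + 0.23·0.127 + 0.08·0.366
      = 0.0672 + 0.03249 + 0.02921 + 0.02928 = 0.15818

P(F) ≈ 0.1582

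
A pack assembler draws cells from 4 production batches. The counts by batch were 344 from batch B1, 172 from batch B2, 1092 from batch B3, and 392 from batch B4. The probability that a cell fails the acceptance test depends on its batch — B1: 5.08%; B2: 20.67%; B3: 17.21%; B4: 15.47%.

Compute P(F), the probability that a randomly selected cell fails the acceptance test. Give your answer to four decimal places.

P(F) ≈ 0.1508

Total: 344 + 172 + 1092 + 392 = 2000.
P(B1) = 344/2000 = 0.172. P(B2) = 172/2000 = 0.086. P(B3) = 1092/2000 = 0.546. P(B4) = 392/2000 = 0.196.
P(F) = P(F|B1)·P(B1) + P(F|B2)·P(B2) + P(F|B3)·P(B3) + P(F|B4)·P(B4)
      = 0.0508·0.172 + 0.2067·0.086 + 0.1721·0.546 + 0.1547·0.196
      = 0.0087376 + 0.0177762 + 0.0939666 + 0.0303212 = 0.1508016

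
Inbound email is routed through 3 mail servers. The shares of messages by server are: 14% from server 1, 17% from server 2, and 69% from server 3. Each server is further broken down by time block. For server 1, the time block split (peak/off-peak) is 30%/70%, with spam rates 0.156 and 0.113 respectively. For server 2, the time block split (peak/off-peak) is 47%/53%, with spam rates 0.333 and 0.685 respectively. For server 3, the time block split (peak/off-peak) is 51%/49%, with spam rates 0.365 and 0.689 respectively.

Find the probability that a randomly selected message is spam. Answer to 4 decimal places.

P(S|1) = 0.3·0.156 + 0.7·0.113 = 0.0468 + 0.0791 = 0.1259
P(S|2) = 0.47·0.333 + 0.53·0.685 = 0.15651 + 0.36305 = 0.51956
P(S|3) = 0.51·0.365 + 0.49·0.689 = 0.18615 + 0.33761 = 0.52376
Then overall,
P(S) = 0.14·0.1259 + 0.17·0.51956 + 0.69·0.52376
      = 0.017626 + 0.0883252 + 0.3613944 = 0.4673456

0.4673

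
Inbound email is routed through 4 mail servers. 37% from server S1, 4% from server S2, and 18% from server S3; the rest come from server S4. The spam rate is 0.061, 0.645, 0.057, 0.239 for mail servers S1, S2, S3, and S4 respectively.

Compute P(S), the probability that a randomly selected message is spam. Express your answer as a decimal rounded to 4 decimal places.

P(S4) = 1 − (0.37 + 0.04 + 0.18) = 0.41.
P(S) = P(S|S1)·P(S1) + P(S|S2)·P(S2) + P(S|S3)·P(S3) + P(S|S4)·P(S4)
      = 0.061·0.37 + 0.645·0.04 + 0.057·0.18 + 0.239·0.41
      = 0.02257 + 0.0258 + 0.01026 + 0.09799 = 0.15662

P(S) ≈ 0.1566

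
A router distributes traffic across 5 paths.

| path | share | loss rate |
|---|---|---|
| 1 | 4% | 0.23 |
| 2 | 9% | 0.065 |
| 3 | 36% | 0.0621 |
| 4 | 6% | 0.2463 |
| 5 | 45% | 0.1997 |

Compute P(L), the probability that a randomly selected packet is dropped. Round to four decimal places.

By the law of total probability,
P(L) = P(L|1)·P(1) + P(L|2)·P(2) + P(L|3)·P(3) + P(L|4)·P(4) + P(L|5)·P(5)
      = 0.23·0.04 + 0.065·0.09 + 0.0621·0.36 + 0.2463·0.06 + 0.1997·0.45
      = 0.0092 + 0.00585 + 0.022356 + 0.014778 + 0.089865 = 0.142049

P(L) ≈ 0.1420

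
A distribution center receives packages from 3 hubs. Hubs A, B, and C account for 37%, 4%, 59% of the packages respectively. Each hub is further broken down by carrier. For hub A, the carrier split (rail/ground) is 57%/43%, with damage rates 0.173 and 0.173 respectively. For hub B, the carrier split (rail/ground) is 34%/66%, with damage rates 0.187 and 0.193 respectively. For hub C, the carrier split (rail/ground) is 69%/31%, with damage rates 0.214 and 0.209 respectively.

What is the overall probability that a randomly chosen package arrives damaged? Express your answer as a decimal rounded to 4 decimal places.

P(D) ≈ 0.1970

P(D|A) = 0.57·0.173 + 0.43·0.173 = 0.09861 + 0.07439 = 0.173
P(D|B) = 0.34·0.187 + 0.66·0.193 = 0.06358 + 0.12738 = 0.19096
P(D|C) = 0.69·0.214 + 0.31·0.209 = 0.14766 + 0.06479 = 0.21245
By total probability over the outer partition,
P(D) = 0.37·0.173 + 0.04·0.19096 + 0.59·0.21245
      = 0.06401 + 0.0076384 + 0.1253455 = 0.1969939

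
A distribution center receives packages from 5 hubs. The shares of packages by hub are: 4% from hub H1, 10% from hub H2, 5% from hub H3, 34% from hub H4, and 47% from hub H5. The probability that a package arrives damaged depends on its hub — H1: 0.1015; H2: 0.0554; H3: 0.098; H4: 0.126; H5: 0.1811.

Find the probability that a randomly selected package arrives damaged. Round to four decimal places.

Using total probability over the partition,
P(D) = P(D|H1)·P(H1) + P(D|H2)·P(H2) + P(D|H3)·P(H3) + P(D|H4)·P(H4) + P(D|H5)·P(H5)
      = 0.1015·0.04 + 0.0554·0.1 + 0.098·0.05 + 0.126·0.34 + 0.1811·0.47
      = 0.00406 + 0.00554 + 0.0049 + 0.04284 + 0.085117 = 0.142457

0.1425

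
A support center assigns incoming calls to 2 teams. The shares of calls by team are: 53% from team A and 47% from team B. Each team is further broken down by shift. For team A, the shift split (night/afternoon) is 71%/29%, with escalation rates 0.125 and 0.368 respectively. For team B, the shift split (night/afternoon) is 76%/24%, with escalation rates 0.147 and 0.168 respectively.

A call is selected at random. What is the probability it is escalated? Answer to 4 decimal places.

0.1751

P(E|A) = 0.71·0.125 + 0.29·0.368 = 0.08875 + 0.10672 = 0.19547
P(E|B) = 0.76·0.147 + 0.24·0.168 = 0.11172 + 0.04032 = 0.15204
By total probability over the outer partition,
P(E) = 0.53·0.19547 + 0.47·0.15204
      = 0.1035991 + 0.0714588 = 0.1750579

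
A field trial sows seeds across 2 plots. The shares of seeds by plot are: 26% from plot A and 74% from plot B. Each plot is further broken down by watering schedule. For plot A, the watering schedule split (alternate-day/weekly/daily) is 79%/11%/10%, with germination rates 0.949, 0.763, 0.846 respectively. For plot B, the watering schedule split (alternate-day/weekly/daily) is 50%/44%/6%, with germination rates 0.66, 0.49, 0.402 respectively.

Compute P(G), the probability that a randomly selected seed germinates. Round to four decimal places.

P(G|A) = 0.79·0.949 + 0.11·0.763 + 0.1·0.846 = 0.74971 + 0.08393 + 0.0846 = 0.91824
P(G|B) = 0.5·0.66 + 0.44·0.49 + 0.06·0.402 = 0.33 + 0.2156 + 0.02412 = 0.56972
Then overall,
P(G) = 0.26·0.91824 + 0.74·0.56972
      = 0.2387424 + 0.4215928 = 0.6603352

0.6603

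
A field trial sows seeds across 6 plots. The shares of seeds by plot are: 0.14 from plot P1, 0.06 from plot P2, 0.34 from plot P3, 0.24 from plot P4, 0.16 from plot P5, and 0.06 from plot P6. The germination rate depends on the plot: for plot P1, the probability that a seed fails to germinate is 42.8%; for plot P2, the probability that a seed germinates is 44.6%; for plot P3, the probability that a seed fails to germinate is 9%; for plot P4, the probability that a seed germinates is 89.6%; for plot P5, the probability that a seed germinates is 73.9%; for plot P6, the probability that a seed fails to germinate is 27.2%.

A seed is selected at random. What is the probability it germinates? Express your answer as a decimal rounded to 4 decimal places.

P(G|P1) = 1 − 0.428 = 0.572.
P(G|P3) = 1 − 0.09 = 0.91.
P(G|P6) = 1 − 0.272 = 0.728.
Summing over the partition,
P(G) = P(G|P1)·P(P1) + P(G|P2)·P(P2) + P(G|P3)·P(P3) + P(G|P4)·P(P4) + P(G|P5)·P(P5) + P(G|P6)·P(P6)
      = 0.572·0.14 + 0.446·0.06 + 0.91·0.34 + 0.896·0.24 + 0.739·0.16 + 0.728·0.06
      = 0.08008 + 0.02676 + 0.3094 + 0.21504 + 0.11824 + 0.04368 = 0.7932

0.7932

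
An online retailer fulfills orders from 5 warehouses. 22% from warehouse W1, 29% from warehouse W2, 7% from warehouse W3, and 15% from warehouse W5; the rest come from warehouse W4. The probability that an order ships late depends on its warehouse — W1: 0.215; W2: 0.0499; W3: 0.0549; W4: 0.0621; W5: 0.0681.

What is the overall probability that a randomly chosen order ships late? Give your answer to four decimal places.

P(L) ≈ 0.0926

P(W4) = 1 − (0.22 + 0.29 + 0.07 + 0.15) = 0.27.
P(L) = P(L|W1)·P(W1) + P(L|W2)·P(W2) + P(L|W3)·P(W3) + P(L|W4)·P(W4) + P(L|W5)·P(W5)
      = 0.215·0.22 + 0.0499·0.29 + 0.0549·0.07 + 0.0621·0.27 + 0.0681·0.15
      = 0.0473 + 0.014471 + 0.003843 + 0.016767 + 0.010215 = 0.092596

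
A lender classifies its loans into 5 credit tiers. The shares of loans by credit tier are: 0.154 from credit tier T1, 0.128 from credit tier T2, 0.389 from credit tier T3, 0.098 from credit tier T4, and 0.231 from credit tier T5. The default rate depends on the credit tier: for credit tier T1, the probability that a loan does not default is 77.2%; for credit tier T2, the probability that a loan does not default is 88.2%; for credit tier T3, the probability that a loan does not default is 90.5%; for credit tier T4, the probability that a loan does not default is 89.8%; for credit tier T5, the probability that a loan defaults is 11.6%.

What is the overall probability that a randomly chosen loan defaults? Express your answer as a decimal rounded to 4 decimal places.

P(D) ≈ 0.1240

P(D|T1) = 1 − 0.772 = 0.228.
P(D|T2) = 1 − 0.882 = 0.118.
P(D|T3) = 1 − 0.905 = 0.095.
P(D|T4) = 1 − 0.898 = 0.102.
P(D) = P(D|T1)·P(T1) + P(D|T2)·P(T2) + P(D|T3)·P(T3) + P(D|T4)·P(T4) + P(D|T5)·P(T5)
      = 0.228·0.154 + 0.118·0.128 + 0.095·0.389 + 0.102·0.098 + 0.116·0.231
      = 0.035112 + 0.015104 + 0.036955 + 0.009996 + 0.026796 = 0.123963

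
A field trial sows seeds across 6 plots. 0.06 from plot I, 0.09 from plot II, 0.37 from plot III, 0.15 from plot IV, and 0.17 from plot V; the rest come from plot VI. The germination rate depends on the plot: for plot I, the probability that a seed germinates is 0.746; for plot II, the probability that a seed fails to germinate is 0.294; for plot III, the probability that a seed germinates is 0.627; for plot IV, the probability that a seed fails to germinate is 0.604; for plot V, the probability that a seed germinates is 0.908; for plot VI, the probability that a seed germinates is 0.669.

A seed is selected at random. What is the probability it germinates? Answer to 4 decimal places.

P(G) ≈ 0.6611

P(VI) = 1 − (0.06 + 0.09 + 0.37 + 0.15 + 0.17) = 0.16.
P(G|II) = 1 − 0.294 = 0.706.
P(G|IV) = 1 − 0.604 = 0.396.
P(G) = P(G|I)·P(I) + P(G|II)·P(II) + P(G|III)·P(III) + P(G|IV)·P(IV) + P(G|V)·P(V) + P(G|VI)·P(VI)
      = 0.746·0.06 + 0.706·0.09 + 0.627·0.37 + 0.396·0.15 + 0.908·0.17 + 0.669·0.16
      = 0.04476 + 0.06354 + 0.23199 + 0.0594 + 0.15436 + 0.10704 = 0.66109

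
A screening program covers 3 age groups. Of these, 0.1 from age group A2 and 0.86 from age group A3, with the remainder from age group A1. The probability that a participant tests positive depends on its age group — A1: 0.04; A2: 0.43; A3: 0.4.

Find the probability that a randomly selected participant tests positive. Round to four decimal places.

0.3886

P(A1) = 1 − (0.1 + 0.86) = 0.04.
P(T) = P(T|A1)·P(A1) + P(T|A2)·P(A2) + P(T|A3)·P(A3)
      = 0.04·0.04 + 0.43·0.1 + 0.4·0.86
      = 0.0016 + 0.043 + 0.344 = 0.3886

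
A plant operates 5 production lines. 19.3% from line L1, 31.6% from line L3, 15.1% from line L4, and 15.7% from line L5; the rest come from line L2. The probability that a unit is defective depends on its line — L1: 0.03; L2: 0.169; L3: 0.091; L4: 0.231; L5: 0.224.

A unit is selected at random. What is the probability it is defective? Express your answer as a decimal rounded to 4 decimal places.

P(D) ≈ 0.1355

P(L2) = 1 − (0.193 + 0.316 + 0.151 + 0.157) = 0.183.
Using total probability over the partition,
P(D) = P(D|L1)·P(L1) + P(D|L2)·P(L2) + P(D|L3)·P(L3) + P(D|L4)·P(L4) + P(D|L5)·P(L5)
      = 0.03·0.193 + 0.169·0.183 + 0.091·0.316 + 0.231·0.151 + 0.224·0.157
      = 0.00579 + 0.030927 + 0.028756 + 0.034881 + 0.035168 = 0.135522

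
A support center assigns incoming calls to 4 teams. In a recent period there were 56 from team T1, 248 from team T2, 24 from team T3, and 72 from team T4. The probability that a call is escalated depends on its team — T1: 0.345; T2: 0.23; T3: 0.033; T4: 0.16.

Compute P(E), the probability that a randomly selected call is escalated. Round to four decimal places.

Total: 56 + 248 + 24 + 72 = 400.
P(T1) = 56/400 = 0.14. P(T2) = 248/400 = 0.62. P(T3) = 24/400 = 0.06. P(T4) = 72/400 = 0.18.
By the law of total probability,
P(E) = P(E|T1)·P(T1) + P(E|T2)·P(T2) + P(E|T3)·P(T3) + P(E|T4)·P(T4)
      = 0.345·0.14 + 0.23·0.62 + 0.033·0.06 + 0.16·0.18
      = 0.0483 + 0.1426 + 0.00198 + 0.0288 = 0.22168

P(E) ≈ 0.2217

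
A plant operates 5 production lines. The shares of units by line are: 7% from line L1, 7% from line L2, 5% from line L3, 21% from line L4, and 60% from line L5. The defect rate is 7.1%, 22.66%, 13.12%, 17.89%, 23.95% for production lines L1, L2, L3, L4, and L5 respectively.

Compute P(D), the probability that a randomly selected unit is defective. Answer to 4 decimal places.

0.2087

By the law of total probability,
P(D) = P(D|L1)·P(L1) + P(D|L2)·P(L2) + P(D|L3)·P(L3) + P(D|L4)·P(L4) + P(D|L5)·P(L5)
      = 0.071·0.07 + 0.2266·0.07 + 0.1312·0.05 + 0.1789·0.21 + 0.2395·0.6
      = 0.00497 + 0.015862 + 0.00656 + 0.037569 + 0.1437 = 0.208661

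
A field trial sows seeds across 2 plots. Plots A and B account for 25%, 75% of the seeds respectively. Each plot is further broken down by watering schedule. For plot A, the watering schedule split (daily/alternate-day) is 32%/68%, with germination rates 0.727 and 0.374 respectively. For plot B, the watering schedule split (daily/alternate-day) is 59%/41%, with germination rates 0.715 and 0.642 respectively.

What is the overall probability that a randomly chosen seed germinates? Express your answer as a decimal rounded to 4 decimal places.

P(G|A) = 0.32·0.727 + 0.68·0.374 = 0.23264 + 0.25432 = 0.48696
P(G|B) = 0.59·0.715 + 0.41·0.642 = 0.42185 + 0.26322 = 0.68507
Then overall,
P(G) = 0.25·0.48696 + 0.75·0.68507
      = 0.12174 + 0.5138025 = 0.6355425

P(G) ≈ 0.6355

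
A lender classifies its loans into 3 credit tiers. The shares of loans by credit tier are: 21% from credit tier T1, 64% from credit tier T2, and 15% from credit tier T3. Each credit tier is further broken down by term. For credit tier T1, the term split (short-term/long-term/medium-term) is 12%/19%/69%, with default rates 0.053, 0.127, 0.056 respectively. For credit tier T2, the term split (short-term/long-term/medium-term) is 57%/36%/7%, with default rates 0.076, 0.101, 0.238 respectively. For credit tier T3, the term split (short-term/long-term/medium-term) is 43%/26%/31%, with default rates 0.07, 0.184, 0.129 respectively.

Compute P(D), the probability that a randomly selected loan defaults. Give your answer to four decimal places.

P(D) ≈ 0.0939

P(D|T1) = 0.12·0.053 + 0.19·0.127 + 0.69·0.056 = 0.00636 + 0.02413 + 0.03864 = 0.06913
P(D|T2) = 0.57·0.076 + 0.36·0.101 + 0.07·0.238 = 0.04332 + 0.03636 + 0.01666 = 0.09634
P(D|T3) = 0.43·0.07 + 0.26·0.184 + 0.31·0.129 = 0.0301 + 0.04784 + 0.03999 = 0.11793
By total probability over the outer partition,
P(D) = 0.21·0.06913 + 0.64·0.09634 + 0.15·0.11793
      = 0.0145173 + 0.0616576 + 0.0176895 = 0.0938644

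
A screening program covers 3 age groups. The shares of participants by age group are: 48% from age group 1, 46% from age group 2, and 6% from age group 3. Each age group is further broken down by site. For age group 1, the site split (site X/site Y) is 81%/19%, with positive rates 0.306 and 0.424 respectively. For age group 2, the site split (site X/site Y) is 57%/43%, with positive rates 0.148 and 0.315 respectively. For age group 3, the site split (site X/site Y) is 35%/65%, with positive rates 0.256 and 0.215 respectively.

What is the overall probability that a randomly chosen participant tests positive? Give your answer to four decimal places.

P(T|1) = 0.81·0.306 + 0.19·0.424 = 0.24786 + 0.08056 = 0.32842
P(T|2) = 0.57·0.148 + 0.43·0.315 = 0.08436 + 0.13545 = 0.21981
P(T|3) = 0.35·0.256 + 0.65·0.215 = 0.0896 + 0.13975 = 0.22935
Then overall,
P(T) = 0.48·0.32842 + 0.46·0.21981 + 0.06·0.22935
      = 0.1576416 + 0.1011126 + 0.013761 = 0.2725152

P(T) ≈ 0.2725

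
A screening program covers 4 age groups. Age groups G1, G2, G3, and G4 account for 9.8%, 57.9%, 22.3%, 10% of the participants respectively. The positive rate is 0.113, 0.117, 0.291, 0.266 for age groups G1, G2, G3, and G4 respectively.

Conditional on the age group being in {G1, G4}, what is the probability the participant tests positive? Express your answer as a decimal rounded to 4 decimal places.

0.1903

Let S = {G1, G4}.
P(S) = 0.098 + 0.1 = 0.198.
P(T ∩ S) = 0.113·0.098 + 0.266·0.1 = 0.011074 + 0.0266 = 0.037674.
P(T | S) = 0.037674 / 0.198 = 0.190273…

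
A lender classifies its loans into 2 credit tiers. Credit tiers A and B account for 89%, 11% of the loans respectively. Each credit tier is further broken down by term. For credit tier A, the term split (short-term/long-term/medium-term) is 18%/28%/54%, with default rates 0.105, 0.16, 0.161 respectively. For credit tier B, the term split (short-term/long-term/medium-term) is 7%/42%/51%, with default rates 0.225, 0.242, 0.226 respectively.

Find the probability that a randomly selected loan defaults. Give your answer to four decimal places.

P(D) ≈ 0.1597

P(D|A) = 0.18·0.105 + 0.28·0.16 + 0.54·0.161 = 0.0189 + 0.0448 + 0.08694 = 0.15064
P(D|B) = 0.07·0.225 + 0.42·0.242 + 0.51·0.226 = 0.01575 + 0.10164 + 0.11526 = 0.23265
Then overall,
P(D) = 0.89·0.15064 + 0.11·0.23265
      = 0.1340696 + 0.0255915 = 0.1596611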